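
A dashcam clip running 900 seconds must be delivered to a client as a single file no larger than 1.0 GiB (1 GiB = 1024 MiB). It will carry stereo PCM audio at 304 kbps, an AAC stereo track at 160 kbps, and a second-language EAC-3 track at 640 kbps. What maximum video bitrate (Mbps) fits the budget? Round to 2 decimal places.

8.44 Mbps

Budget: 1.0 GiB = 8589.9 Mb.
Total bitrate budget: 8589.9 Mb / 900 s = 9.544 Mbps.
Audio total: 304 + 160 + 640 = 1104 kbps = 1.104 Mbps.
Video: 9.544 − 1.104 = 8.440 Mbps.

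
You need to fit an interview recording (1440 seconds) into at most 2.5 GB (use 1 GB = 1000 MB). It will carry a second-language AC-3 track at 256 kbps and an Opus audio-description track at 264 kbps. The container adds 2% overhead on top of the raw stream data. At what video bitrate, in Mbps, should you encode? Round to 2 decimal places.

13.10 Mbps

Budget: 2.5 GB = 20000.0 Mb.
Stream payload after overhead: 20000.0 / 1.02 = 19607.8 Mb.
Total bitrate budget: 19607.8 Mb / 1440 s = 13.617 Mbps.
Audio total: 256 + 264 = 520 kbps = 0.520 Mbps.
Video: 13.617 − 0.520 = 13.097 Mbps.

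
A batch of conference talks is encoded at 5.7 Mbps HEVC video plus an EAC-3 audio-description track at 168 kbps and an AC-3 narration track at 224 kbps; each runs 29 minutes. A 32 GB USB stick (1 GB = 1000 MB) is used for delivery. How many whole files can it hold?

24

29 min = 1740 s
Audio total: 168 + 224 = 392 kbps = 0.392 Mbps.
Total bitrate: 6.092 Mbps.
Per item: 6.092 Mbps × 1740 s = 10,600 Mb = 1,325 MB.
Capacity: 32 GB = 256,000 Mb; 24.15 items → 24 complete.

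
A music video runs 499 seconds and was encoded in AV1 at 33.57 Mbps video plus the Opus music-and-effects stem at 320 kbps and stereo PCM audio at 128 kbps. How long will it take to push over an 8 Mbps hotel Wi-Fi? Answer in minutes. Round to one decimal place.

35.4 minutes

Audio total: 320 + 128 = 448 kbps = 0.448 Mbps.
Total bitrate: 34.018 Mbps.
File: 34.018 Mbps × 499 s = 16975.0 Mb.
At 8 Mbps: 16975.0 / 8 = 2121.9 s ≈ 35.4 minutes.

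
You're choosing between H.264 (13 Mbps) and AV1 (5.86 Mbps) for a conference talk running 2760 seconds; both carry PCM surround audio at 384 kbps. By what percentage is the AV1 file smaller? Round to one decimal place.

53.3%

Audio: 384 kbps = 0.384 Mbps.
H.264: 13.384 Mbps × 2760 s = 36939.8 Mb = 4.300 GiB.
AV1: 6.244 Mbps × 2760 s = 17233.4 Mb = 2.006 GiB.
Reduction: (1 − 2.006/4.300) × 100 = 53.35%.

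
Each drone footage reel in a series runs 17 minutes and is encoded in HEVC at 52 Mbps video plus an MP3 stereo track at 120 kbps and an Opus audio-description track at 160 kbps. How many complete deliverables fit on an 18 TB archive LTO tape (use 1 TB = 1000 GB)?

2700

17 min = 1020 s
Audio total: 120 + 160 = 280 kbps = 0.280 Mbps.
Total bitrate: 52.280 Mbps.
Per item: 52.280 Mbps × 1020 s = 53,326 Mb = 6,666 MB.
Capacity: 18 TB = 144,000,000 Mb; 2700.39 items → 2700 complete.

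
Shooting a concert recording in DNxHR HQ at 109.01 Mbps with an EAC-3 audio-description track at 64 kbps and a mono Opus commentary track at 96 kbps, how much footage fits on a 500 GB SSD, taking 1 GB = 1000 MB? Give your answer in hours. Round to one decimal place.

10.2 hours

Audio total: 64 + 96 = 160 kbps = 0.160 Mbps.
Total bitrate: 109.01 + 0.160 = 109.170 Mbps.
Capacity: 500 GB = 4,000,000 Mb.
Recording time: 4,000,000 / 109.170 = 36,640 s ≈ 10.2 hours.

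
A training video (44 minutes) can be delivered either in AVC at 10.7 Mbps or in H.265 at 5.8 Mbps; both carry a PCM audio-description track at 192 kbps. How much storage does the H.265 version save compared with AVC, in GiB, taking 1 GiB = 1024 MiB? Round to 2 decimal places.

44 min = 2640 s
Audio: 192 kbps = 0.192 Mbps.
AVC: 10.892 Mbps × 2640 s = 28754.9 Mb = 3.348 GiB.
H.265: 5.992 Mbps × 2640 s = 15818.9 Mb = 1.842 GiB.
Saving: 3.348 − 1.842 = 1.506 GiB.

1.51 GiB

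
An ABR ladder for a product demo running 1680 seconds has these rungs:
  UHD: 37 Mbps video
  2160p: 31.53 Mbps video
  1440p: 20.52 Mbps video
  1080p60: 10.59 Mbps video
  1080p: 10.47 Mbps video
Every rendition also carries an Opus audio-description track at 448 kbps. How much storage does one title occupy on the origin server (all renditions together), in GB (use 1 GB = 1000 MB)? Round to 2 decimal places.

Audio: 448 kbps = 0.448 Mbps.
Sum of rendition bitrates: (37+0.448) + (31.53+0.448) + (20.52+0.448) + (10.59+0.448) + (10.47+0.448) = 112.350 Mbps.
× 1680 s = 188,748 Mb = 23,594 MB = 23.59 GB.

23.59 GB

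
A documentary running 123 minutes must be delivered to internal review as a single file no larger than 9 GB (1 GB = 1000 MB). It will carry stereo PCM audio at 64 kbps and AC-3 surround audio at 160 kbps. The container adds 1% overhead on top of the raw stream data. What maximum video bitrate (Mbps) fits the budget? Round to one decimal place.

Budget: 9 GB = 72000.0 Mb.
Stream payload after overhead: 72000.0 / 1.01 = 71287.1 Mb.
123 min = 7380 s
Total bitrate budget: 71287.1 Mb / 7380 s = 9.660 Mbps.
Audio total: 64 + 160 = 224 kbps = 0.224 Mbps.
Video: 9.660 − 0.224 = 9.436 Mbps.

9.4 Mbps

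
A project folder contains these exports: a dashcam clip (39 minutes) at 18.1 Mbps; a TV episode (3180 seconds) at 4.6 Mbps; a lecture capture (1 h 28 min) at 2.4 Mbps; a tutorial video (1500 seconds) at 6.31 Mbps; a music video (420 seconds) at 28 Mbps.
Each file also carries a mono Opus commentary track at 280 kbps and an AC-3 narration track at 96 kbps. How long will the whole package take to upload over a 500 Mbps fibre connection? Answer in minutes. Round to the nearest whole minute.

Audio total: 280 + 96 = 376 kbps = 0.376 Mbps.
dashcam clip: 18.476 Mbps × 2340 s = 43233.8 Mb
TV episode: 4.976 Mbps × 3180 s = 15823.7 Mb
lecture capture: 2.776 Mbps × 5280 s = 14657.3 Mb
tutorial video: 6.686 Mbps × 1500 s = 10029.0 Mb
music video: 28.376 Mbps × 420 s = 11917.9 Mb
Total: 95661.7 Mb = 11957.7 MB.
At 500 Mbps: 95661.7 / 500 = 191 s ≈ 3.19 minutes.

3 minutes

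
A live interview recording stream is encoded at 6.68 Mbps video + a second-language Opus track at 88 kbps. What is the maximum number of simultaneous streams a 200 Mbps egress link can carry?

29

Audio: 88 kbps = 0.088 Mbps.
Per-viewer media rate: 6.768 Mbps.
200 Mbps = 200.0 Mbps; 200.0 / 6.768 = 29.55 → 29 viewers.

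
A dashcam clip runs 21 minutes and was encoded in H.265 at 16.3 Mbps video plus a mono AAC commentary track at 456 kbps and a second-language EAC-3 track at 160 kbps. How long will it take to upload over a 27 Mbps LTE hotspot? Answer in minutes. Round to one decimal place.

13.2 minutes

21 min = 1260 s
Audio total: 456 + 160 = 616 kbps = 0.616 Mbps.
Total bitrate: 16.916 Mbps.
File: 16.916 Mbps × 1260 s = 21314.2 Mb.
At 27 Mbps: 21314.2 / 27 = 789.4 s ≈ 13.2 minutes.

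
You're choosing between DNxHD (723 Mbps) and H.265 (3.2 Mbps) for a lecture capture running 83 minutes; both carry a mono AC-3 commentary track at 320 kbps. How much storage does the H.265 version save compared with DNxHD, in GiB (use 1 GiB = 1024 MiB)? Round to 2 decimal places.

417.30 GiB

83 min = 4980 s
Audio: 320 kbps = 0.320 Mbps.
DNxHD: 723.320 Mbps × 4980 s = 3602133.6 Mb = 419.344 GiB.
H.265: 3.520 Mbps × 4980 s = 17529.6 Mb = 2.041 GiB.
Saving: 419.344 − 2.041 = 417.303 GiB.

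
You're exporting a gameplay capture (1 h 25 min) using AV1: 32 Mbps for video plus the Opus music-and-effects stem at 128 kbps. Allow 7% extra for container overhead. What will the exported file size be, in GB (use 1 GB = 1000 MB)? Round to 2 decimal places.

1 h 25 min = 85 min = 5100 s
Audio: 128 kbps = 0.128 Mbps.
Total bitrate: 32 + 0.128 = 32.128 Mbps.
Stream data: 32.128 Mbps × 5100 s = 163852.8 Mb.
With 7% container overhead: ×1.07.
175,322 Mb ÷ 8 = 21,915 MB → 21.92 GB.

21.92 GB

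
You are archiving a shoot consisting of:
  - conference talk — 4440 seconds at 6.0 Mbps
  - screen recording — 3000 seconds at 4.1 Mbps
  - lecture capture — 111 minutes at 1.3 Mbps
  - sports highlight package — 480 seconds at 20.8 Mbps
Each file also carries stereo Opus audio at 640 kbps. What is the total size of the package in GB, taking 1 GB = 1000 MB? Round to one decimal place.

Audio: 640 kbps = 0.640 Mbps.
conference talk: 6.640 Mbps × 4440 s = 29481.6 Mb
screen recording: 4.740 Mbps × 3000 s = 14220.0 Mb
lecture capture: 1.940 Mbps × 6660 s = 12920.4 Mb
sports highlight package: 21.440 Mbps × 480 s = 10291.2 Mb
Total: 66913.2 Mb = 8364.1 MB.
= 8.364 GB.

8.4 GB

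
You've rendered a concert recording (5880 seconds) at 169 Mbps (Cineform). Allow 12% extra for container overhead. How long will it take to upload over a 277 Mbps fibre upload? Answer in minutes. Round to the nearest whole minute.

File: 169.000 Mbps × 5880 s = 993720.0 Mb.
With 12% container overhead: ×1.12. → 1112966.4 Mb.
At 277 Mbps: 1112966.4 / 277 = 4017.9 s ≈ 67 minutes.

67 minutes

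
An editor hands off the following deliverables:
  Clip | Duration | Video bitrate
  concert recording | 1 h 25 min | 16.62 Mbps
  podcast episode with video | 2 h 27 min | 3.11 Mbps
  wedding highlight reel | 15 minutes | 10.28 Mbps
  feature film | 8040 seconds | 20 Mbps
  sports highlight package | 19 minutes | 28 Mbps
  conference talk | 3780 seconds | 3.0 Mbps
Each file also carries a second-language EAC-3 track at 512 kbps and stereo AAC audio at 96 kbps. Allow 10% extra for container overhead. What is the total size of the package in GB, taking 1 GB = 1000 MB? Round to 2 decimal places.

47.08 GB

Audio total: 512 + 96 = 608 kbps = 0.608 Mbps.
concert recording: 17.228 Mbps × 5100 s × 1.10 = 96649.1 Mb
podcast episode with video: 3.718 Mbps × 8820 s × 1.10 = 36072.0 Mb
wedding highlight reel: 10.888 Mbps × 900 s × 1.10 = 10779.1 Mb
feature film: 20.608 Mbps × 8040 s × 1.10 = 182257.2 Mb
sports highlight package: 28.608 Mbps × 1140 s × 1.10 = 35874.4 Mb
conference talk: 3.608 Mbps × 3780 s × 1.10 = 15002.1 Mb
Total: 376633.9 Mb = 47079.2 MB.
= 47.08 GB.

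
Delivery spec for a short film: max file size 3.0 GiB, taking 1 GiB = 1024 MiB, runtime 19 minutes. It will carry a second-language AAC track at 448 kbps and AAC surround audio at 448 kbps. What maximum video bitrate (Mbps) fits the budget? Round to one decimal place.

21.7 Mbps

Budget: 3.0 GiB = 25769.8 Mb.
19 min = 1140 s
Total bitrate budget: 25769.8 Mb / 1140 s = 22.605 Mbps.
Audio total: 448 + 448 = 896 kbps = 0.896 Mbps.
Video: 22.605 − 0.896 = 21.709 Mbps.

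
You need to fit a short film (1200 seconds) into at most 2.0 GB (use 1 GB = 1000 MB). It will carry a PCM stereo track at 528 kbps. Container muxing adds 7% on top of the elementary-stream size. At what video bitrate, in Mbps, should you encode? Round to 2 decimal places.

11.93 Mbps

Budget: 2.0 GB = 16000.0 Mb.
Stream payload after overhead: 16000.0 / 1.07 = 14953.3 Mb.
Total bitrate budget: 14953.3 Mb / 1200 s = 12.461 Mbps.
Audio: 528 kbps = 0.528 Mbps.
Video: 12.461 − 0.528 = 11.933 Mbps.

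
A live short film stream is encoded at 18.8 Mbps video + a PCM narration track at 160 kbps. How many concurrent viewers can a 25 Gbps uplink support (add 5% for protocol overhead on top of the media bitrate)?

1255

Audio: 160 kbps = 0.160 Mbps.
Per-viewer media rate: 18.960 Mbps.
On the wire with 5% overhead: 19.908 Mbps.
25 Gbps = 25,000 Mbps; 25,000 / 19.908 = 1255.78 → 1255 viewers.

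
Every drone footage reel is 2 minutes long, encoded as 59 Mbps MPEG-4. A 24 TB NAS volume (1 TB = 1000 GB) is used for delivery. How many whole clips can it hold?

2 min = 120 s
Per item: 59.000 Mbps × 120 s = 7,080 Mb = 885.0 MB.
Capacity: 24 TB = 192,000,000 Mb; 27118.64 items → 27118 complete.

27118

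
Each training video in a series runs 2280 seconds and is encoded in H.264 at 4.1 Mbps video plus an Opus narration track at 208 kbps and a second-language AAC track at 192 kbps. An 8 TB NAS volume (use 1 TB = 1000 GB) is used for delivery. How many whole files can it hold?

6237

Audio total: 208 + 192 = 400 kbps = 0.400 Mbps.
Total bitrate: 4.500 Mbps.
Per item: 4.500 Mbps × 2280 s = 10,260 Mb = 1,282 MB.
Capacity: 8 TB = 64,000,000 Mb; 6237.82 items → 6237 complete.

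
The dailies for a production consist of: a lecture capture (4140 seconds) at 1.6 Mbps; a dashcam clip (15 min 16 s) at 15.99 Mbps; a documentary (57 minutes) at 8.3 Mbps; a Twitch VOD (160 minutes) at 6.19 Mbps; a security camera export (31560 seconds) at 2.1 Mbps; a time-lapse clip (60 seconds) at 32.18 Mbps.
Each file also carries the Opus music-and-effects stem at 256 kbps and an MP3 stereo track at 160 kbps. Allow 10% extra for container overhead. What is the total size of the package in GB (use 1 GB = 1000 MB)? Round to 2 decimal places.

27.22 GB

Audio total: 256 + 160 = 416 kbps = 0.416 Mbps.
lecture capture: 2.016 Mbps × 4140 s × 1.10 = 9180.9 Mb
dashcam clip: 16.406 Mbps × 916 s × 1.10 = 16530.7 Mb
documentary: 8.716 Mbps × 3420 s × 1.10 = 32789.6 Mb
Twitch VOD: 6.606 Mbps × 9600 s × 1.10 = 69759.4 Mb
security camera export: 2.516 Mbps × 31560 s × 1.10 = 87345.5 Mb
time-lapse clip: 32.596 Mbps × 60 s × 1.10 = 2151.3 Mb
Total: 217757.3 Mb = 27219.7 MB.
= 27.22 GB.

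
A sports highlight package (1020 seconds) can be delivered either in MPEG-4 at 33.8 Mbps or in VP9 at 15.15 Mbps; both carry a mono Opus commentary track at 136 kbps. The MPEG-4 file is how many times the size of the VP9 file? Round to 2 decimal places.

2.22

Audio: 136 kbps = 0.136 Mbps.
MPEG-4: 33.936 Mbps × 1020 s = 34614.7 Mb = 4.030 GiB.
VP9: 15.286 Mbps × 1020 s = 15591.7 Mb = 1.815 GiB.
Ratio: 4.030 / 1.815 = 2.220.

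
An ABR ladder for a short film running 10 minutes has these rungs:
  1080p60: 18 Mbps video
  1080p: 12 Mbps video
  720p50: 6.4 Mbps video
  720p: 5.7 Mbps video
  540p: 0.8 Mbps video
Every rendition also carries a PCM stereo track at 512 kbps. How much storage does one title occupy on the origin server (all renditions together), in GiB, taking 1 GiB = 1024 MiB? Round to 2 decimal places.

10 min = 600 s
Audio: 512 kbps = 0.512 Mbps.
Sum of rendition bitrates: (18+0.512) + (12+0.512) + (6.4+0.512) + (5.7+0.512) + (0.8+0.512) = 45.460 Mbps.
× 600 s = 27,276 Mb = 3,410 MB = 3.175 GiB.

3.18 GiB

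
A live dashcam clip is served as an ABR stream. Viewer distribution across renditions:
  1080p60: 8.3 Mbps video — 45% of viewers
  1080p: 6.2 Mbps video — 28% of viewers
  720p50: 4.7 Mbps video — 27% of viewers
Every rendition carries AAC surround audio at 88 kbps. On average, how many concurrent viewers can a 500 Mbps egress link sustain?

73

Audio: 88 kbps = 0.088 Mbps.
Average per-viewer bitrate: 0.45×8.388 + 0.28×6.288 + 0.27×4.788 = 6.828 Mbps.
500 Mbps = 500.0 Mbps; 500.0 / 6.828 = 73.23 → 73.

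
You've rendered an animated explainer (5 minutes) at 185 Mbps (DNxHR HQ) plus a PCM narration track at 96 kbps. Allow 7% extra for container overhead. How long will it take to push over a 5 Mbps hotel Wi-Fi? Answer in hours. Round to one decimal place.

5 min = 300 s
Audio: 96 kbps = 0.096 Mbps.
Total bitrate: 185.096 Mbps.
File: 185.096 Mbps × 300 s = 55528.8 Mb.
With 7% container overhead: ×1.07. → 59415.8 Mb.
At 5 Mbps: 59415.8 / 5 = 11883.2 s ≈ 3.3 hours.

3.3 hours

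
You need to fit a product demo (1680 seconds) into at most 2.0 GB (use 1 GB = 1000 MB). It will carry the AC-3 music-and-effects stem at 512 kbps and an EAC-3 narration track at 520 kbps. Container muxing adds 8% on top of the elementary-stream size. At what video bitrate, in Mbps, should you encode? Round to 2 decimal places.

Budget: 2.0 GB = 16000.0 Mb.
Stream payload after overhead: 16000.0 / 1.08 = 14814.8 Mb.
Total bitrate budget: 14814.8 Mb / 1680 s = 8.818 Mbps.
Audio total: 512 + 520 = 1032 kbps = 1.032 Mbps.
Video: 8.818 − 1.032 = 7.786 Mbps.

7.79 Mbps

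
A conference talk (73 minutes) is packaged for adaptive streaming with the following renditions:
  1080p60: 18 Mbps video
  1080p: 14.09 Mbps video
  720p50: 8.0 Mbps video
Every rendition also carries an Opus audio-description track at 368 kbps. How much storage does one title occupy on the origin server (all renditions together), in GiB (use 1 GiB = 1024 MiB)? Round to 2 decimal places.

21.00 GiB

73 min = 4380 s
Audio: 368 kbps = 0.368 Mbps.
Sum of rendition bitrates: (18+0.368) + (14.09+0.368) + (8.0+0.368) = 41.194 Mbps.
× 4380 s = 180,430 Mb = 22,554 MB = 21.00 GiB.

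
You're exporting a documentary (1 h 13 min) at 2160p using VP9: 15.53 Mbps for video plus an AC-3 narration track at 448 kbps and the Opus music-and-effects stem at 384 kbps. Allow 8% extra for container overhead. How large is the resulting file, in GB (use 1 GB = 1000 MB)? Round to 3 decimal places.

1 h 13 min = 73 min = 4380 s
Audio total: 448 + 384 = 832 kbps = 0.832 Mbps.
Total bitrate: 15.53 + 0.832 = 16.362 Mbps.
Stream data: 16.362 Mbps × 4380 s = 71665.6 Mb.
With 8% container overhead: ×1.08.
77,399 Mb ÷ 8 = 9,675 MB → 9.675 GB.

9.675 GB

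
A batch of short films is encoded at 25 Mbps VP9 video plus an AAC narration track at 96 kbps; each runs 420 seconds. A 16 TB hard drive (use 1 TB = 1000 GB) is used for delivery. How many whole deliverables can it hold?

Audio: 96 kbps = 0.096 Mbps.
Total bitrate: 25.096 Mbps.
Per item: 25.096 Mbps × 420 s = 10,540 Mb = 1,318 MB.
Capacity: 16 TB = 128,000,000 Mb; 12143.84 items → 12143 complete.

12143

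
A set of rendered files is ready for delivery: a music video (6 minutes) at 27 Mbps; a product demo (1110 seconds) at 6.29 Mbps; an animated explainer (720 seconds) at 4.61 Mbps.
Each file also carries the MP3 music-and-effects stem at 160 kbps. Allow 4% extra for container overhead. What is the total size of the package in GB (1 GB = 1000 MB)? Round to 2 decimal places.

2.65 GB

Audio: 160 kbps = 0.160 Mbps.
music video: 27.160 Mbps × 360 s × 1.04 = 10168.7 Mb
product demo: 6.450 Mbps × 1110 s × 1.04 = 7445.9 Mb
animated explainer: 4.770 Mbps × 720 s × 1.04 = 3571.8 Mb
Total: 21186.4 Mb = 2648.3 MB.
= 2.648 GB.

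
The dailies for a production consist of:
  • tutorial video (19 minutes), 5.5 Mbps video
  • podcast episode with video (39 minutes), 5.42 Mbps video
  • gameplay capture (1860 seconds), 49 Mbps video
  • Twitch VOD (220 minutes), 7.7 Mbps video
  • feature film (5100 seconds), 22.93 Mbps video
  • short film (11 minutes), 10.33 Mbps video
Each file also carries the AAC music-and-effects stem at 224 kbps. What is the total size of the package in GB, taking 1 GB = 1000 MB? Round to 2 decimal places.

Audio: 224 kbps = 0.224 Mbps.
tutorial video: 5.724 Mbps × 1140 s = 6525.4 Mb
podcast episode with video: 5.644 Mbps × 2340 s = 13207.0 Mb
gameplay capture: 49.224 Mbps × 1860 s = 91556.6 Mb
Twitch VOD: 7.924 Mbps × 13200 s = 104596.8 Mb
feature film: 23.154 Mbps × 5100 s = 118085.4 Mb
short film: 10.554 Mbps × 660 s = 6965.6 Mb
Total: 340936.8 Mb = 42617.1 MB.
= 42.62 GB.

42.62 GB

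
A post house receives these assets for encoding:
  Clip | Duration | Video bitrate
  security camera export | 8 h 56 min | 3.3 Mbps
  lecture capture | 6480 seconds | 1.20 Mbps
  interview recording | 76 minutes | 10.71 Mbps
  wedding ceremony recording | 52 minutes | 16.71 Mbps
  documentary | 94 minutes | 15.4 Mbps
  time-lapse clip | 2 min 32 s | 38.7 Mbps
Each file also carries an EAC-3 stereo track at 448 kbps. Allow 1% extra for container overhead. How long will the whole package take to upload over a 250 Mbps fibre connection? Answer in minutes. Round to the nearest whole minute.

Audio: 448 kbps = 0.448 Mbps.
security camera export: 3.748 Mbps × 32160 s × 1.01 = 121741.0 Mb
lecture capture: 1.648 Mbps × 6480 s × 1.01 = 10785.8 Mb
interview recording: 11.158 Mbps × 4560 s × 1.01 = 51389.3 Mb
wedding ceremony recording: 17.158 Mbps × 3120 s × 1.01 = 54068.3 Mb
documentary: 15.848 Mbps × 5640 s × 1.01 = 90276.5 Mb
time-lapse clip: 39.148 Mbps × 152 s × 1.01 = 6010.0 Mb
Total: 334271.0 Mb = 41783.9 MB.
At 250 Mbps: 334271.0 / 250 = 1337 s ≈ 22.3 minutes.

22 minutes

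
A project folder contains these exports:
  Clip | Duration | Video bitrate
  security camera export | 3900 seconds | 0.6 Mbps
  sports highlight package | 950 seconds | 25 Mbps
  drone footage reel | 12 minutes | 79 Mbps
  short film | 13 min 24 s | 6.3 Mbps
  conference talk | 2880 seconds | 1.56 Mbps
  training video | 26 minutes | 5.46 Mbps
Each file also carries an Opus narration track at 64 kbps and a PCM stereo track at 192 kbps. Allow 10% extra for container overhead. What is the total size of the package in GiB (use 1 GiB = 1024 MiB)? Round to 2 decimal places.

13.29 GiB

Audio total: 64 + 192 = 256 kbps = 0.256 Mbps.
security camera export: 0.856 Mbps × 3900 s × 1.10 = 3672.2 Mb
sports highlight package: 25.256 Mbps × 950 s × 1.10 = 26392.5 Mb
drone footage reel: 79.256 Mbps × 720 s × 1.10 = 62770.8 Mb
short film: 6.556 Mbps × 804 s × 1.10 = 5798.1 Mb
conference talk: 1.816 Mbps × 2880 s × 1.10 = 5753.1 Mb
training video: 5.716 Mbps × 1560 s × 1.10 = 9808.7 Mb
Total: 114195.4 Mb = 14274.4 MB.
= 13.29 GiB.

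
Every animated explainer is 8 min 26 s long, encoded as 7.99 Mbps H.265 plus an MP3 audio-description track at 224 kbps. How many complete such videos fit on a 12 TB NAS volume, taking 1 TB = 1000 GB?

8 min 26 s = 506 s
Audio: 224 kbps = 0.224 Mbps.
Total bitrate: 8.214 Mbps.
Per item: 8.214 Mbps × 506 s = 4,156 Mb = 519.5 MB.
Capacity: 12 TB = 96,000,000 Mb; 23097.56 items → 23097 complete.

23097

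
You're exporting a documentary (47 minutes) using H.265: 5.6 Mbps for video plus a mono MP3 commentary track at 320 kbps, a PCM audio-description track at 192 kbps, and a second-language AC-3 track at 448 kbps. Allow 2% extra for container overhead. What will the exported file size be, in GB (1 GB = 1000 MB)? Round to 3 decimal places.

2.359 GB

47 min = 2820 s
Audio total: 320 + 192 + 448 = 960 kbps = 0.960 Mbps.
Total bitrate: 5.6 + 0.960 = 6.560 Mbps.
Stream data: 6.560 Mbps × 2820 s = 18499.2 Mb.
With 2% container overhead: ×1.02.
18,869 Mb ÷ 8 = 2,359 MB → 2.359 GB.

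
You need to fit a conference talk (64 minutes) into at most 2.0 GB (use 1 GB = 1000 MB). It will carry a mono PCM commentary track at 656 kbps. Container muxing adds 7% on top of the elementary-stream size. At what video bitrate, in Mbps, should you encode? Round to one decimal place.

3.2 Mbps

Budget: 2.0 GB = 16000.0 Mb.
Stream payload after overhead: 16000.0 / 1.07 = 14953.3 Mb.
64 min = 3840 s
Total bitrate budget: 14953.3 Mb / 3840 s = 3.894 Mbps.
Audio: 656 kbps = 0.656 Mbps.
Video: 3.894 − 0.656 = 3.238 Mbps.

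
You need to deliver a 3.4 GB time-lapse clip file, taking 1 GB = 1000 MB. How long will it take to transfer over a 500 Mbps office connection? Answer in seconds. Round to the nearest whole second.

File: 3.4 GB = 27200.0 Mb.
At 500 Mbps: 27200.0 / 500 = 54.4 s ≈ 54.4 seconds.

54 seconds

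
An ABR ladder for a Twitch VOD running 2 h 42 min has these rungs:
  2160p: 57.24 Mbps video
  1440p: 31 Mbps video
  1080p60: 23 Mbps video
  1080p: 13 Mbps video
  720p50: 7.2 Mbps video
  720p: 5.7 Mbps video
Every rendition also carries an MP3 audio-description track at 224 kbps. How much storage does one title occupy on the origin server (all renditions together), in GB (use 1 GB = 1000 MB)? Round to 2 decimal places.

2 h 42 min = 162 min = 9720 s
Audio: 224 kbps = 0.224 Mbps.
Sum of rendition bitrates: (57.24+0.224) + (31+0.224) + (23+0.224) + (13+0.224) + (7.2+0.224) + (5.7+0.224) = 138.484 Mbps.
× 9720 s = 1,346,064 Mb = 168,258 MB = 168.3 GB.

168.26 GB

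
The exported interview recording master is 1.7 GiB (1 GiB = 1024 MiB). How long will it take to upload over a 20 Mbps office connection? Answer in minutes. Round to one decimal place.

File: 1.7 GiB = 14602.9 Mb.
At 20 Mbps: 14602.9 / 20 = 730.1 s ≈ 12.2 minutes.

12.2 minutes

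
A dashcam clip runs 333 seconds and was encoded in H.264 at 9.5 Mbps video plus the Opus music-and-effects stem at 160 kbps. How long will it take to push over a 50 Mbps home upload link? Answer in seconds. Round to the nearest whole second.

64 seconds

Audio: 160 kbps = 0.160 Mbps.
Total bitrate: 9.660 Mbps.
File: 9.660 Mbps × 333 s = 3216.8 Mb.
At 50 Mbps: 3216.8 / 50 = 64.3 s ≈ 64.3 seconds.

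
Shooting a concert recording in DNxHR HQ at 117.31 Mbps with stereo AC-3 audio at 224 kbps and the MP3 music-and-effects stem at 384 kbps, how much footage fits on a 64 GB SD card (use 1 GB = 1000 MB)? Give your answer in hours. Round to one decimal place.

Audio total: 224 + 384 = 608 kbps = 0.608 Mbps.
Total bitrate: 117.31 + 0.608 = 117.918 Mbps.
Capacity: 64 GB = 512,000 Mb.
Recording time: 512,000 / 117.918 = 4,342 s ≈ 1.21 hours.

1.2 hours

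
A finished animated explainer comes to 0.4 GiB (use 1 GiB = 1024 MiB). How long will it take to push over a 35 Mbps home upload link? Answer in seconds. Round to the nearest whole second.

98 seconds

File: 0.4 GiB = 3436.0 Mb.
At 35 Mbps: 3436.0 / 35 = 98.2 s ≈ 98.2 seconds.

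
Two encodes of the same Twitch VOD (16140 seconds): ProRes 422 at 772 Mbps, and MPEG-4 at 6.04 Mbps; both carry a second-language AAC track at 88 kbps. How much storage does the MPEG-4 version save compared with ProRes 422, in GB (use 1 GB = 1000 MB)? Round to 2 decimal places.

1545.32 GB

Audio: 88 kbps = 0.088 Mbps.
ProRes 422: 772.088 Mbps × 16140 s = 12461500.3 Mb = 1557.688 GB.
MPEG-4: 6.128 Mbps × 16140 s = 98905.9 Mb = 12.363 GB.
Saving: 1557.688 − 12.363 = 1545.324 GB.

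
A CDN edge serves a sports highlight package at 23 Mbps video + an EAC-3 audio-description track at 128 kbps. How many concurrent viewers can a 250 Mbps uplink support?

Audio: 128 kbps = 0.128 Mbps.
Per-viewer media rate: 23.128 Mbps.
250 Mbps = 250.0 Mbps; 250.0 / 23.128 = 10.81 → 10 viewers.

10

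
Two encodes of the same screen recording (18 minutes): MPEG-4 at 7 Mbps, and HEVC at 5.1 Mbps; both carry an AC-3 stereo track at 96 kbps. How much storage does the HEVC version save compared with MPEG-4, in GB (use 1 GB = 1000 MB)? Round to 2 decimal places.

18 min = 1080 s
Audio: 96 kbps = 0.096 Mbps.
MPEG-4: 7.096 Mbps × 1080 s = 7663.7 Mb = 0.958 GB.
HEVC: 5.196 Mbps × 1080 s = 5611.7 Mb = 0.701 GB.
Saving: 0.958 − 0.701 = 0.257 GB.

0.26 GB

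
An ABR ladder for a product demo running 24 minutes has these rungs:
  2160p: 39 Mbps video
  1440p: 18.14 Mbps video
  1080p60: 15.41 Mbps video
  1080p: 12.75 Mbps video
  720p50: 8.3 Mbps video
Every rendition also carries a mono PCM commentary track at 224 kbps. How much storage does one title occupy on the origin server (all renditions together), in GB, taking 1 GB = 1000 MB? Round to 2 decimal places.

17.05 GB

24 min = 1440 s
Audio: 224 kbps = 0.224 Mbps.
Sum of rendition bitrates: (39+0.224) + (18.14+0.224) + (15.41+0.224) + (12.75+0.224) + (8.3+0.224) = 94.720 Mbps.
× 1440 s = 136,397 Mb = 17,050 MB = 17.05 GB.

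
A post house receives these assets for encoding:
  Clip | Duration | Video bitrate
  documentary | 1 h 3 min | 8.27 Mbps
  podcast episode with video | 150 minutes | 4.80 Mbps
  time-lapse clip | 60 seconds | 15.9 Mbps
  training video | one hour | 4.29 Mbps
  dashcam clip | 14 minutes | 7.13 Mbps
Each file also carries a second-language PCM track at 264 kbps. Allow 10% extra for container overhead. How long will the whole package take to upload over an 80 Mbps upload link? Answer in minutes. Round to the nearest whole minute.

Audio: 264 kbps = 0.264 Mbps.
documentary: 8.534 Mbps × 3780 s × 1.10 = 35484.4 Mb
podcast episode with video: 5.064 Mbps × 9000 s × 1.10 = 50133.6 Mb
time-lapse clip: 16.164 Mbps × 60 s × 1.10 = 1066.8 Mb
training video: 4.554 Mbps × 3600 s × 1.10 = 18033.8 Mb
dashcam clip: 7.394 Mbps × 840 s × 1.10 = 6832.1 Mb
Total: 111550.7 Mb = 13943.8 MB.
At 80 Mbps: 111550.7 / 80 = 1394 s ≈ 23.2 minutes.

23 minutes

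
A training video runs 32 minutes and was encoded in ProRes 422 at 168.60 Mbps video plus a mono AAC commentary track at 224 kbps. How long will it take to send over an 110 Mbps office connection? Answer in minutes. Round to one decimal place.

49.1 minutes

32 min = 1920 s
Audio: 224 kbps = 0.224 Mbps.
Total bitrate: 168.824 Mbps.
File: 168.824 Mbps × 1920 s = 324142.1 Mb.
At 110 Mbps: 324142.1 / 110 = 2946.7 s ≈ 49.1 minutes.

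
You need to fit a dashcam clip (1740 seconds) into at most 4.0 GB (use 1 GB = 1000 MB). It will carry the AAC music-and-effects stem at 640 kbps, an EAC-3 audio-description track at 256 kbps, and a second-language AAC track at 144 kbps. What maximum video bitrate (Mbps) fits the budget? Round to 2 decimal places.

Budget: 4.0 GB = 32000.0 Mb.
Total bitrate budget: 32000.0 Mb / 1740 s = 18.391 Mbps.
Audio total: 640 + 256 + 144 = 1040 kbps = 1.040 Mbps.
Video: 18.391 − 1.040 = 17.351 Mbps.

17.35 Mbps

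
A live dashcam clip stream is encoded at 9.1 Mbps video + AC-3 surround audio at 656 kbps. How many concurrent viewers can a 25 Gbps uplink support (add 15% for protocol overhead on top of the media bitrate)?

Audio: 656 kbps = 0.656 Mbps.
Per-viewer media rate: 9.756 Mbps.
On the wire with 15% overhead: 11.219 Mbps.
25 Gbps = 25,000 Mbps; 25,000 / 11.219 = 2228.28 → 2228 viewers.

2228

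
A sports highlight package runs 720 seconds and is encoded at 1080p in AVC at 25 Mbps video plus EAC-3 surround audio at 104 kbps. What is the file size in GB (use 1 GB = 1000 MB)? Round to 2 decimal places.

2.26 GB

Audio: 104 kbps = 0.104 Mbps.
Total bitrate: 25 + 0.104 = 25.104 Mbps.
Stream data: 25.104 Mbps × 720 s = 18074.9 Mb.
18,075 Mb ÷ 8 = 2,259 MB → 2.259 GB.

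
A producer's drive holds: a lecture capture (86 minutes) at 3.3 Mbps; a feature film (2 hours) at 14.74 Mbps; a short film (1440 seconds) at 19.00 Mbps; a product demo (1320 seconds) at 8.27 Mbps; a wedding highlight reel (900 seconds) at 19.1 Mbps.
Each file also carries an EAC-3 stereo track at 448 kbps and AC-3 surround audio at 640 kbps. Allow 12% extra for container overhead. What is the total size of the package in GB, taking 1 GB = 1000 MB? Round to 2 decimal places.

Audio total: 448 + 640 = 1088 kbps = 1.088 Mbps.
lecture capture: 4.388 Mbps × 5160 s × 1.12 = 25359.1 Mb
feature film: 15.828 Mbps × 7200 s × 1.12 = 127637.0 Mb
short film: 20.088 Mbps × 1440 s × 1.12 = 32397.9 Mb
product demo: 9.358 Mbps × 1320 s × 1.12 = 13834.9 Mb
wedding highlight reel: 20.188 Mbps × 900 s × 1.12 = 20349.5 Mb
Total: 219578.4 Mb = 27447.3 MB.
= 27.45 GB.

27.45 GB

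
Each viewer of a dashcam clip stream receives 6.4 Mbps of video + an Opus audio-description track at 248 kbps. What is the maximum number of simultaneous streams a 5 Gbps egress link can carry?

Audio: 248 kbps = 0.248 Mbps.
Per-viewer media rate: 6.648 Mbps.
5 Gbps = 5,000 Mbps; 5,000 / 6.648 = 752.11 → 752 viewers.

752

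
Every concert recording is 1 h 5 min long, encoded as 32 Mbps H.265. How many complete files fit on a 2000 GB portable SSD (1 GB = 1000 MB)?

1 h 5 min = 65 min = 3900 s
Per item: 32.000 Mbps × 3900 s = 124,800 Mb = 15,600 MB.
Capacity: 2000 GB = 16,000,000 Mb; 128.21 items → 128 complete.

128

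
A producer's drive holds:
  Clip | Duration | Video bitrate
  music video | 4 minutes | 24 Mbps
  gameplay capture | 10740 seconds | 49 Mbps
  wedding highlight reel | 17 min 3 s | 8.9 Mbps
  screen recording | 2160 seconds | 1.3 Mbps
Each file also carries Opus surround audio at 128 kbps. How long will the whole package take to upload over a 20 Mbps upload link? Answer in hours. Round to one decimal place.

Audio: 128 kbps = 0.128 Mbps.
music video: 24.128 Mbps × 240 s = 5790.7 Mb
gameplay capture: 49.128 Mbps × 10740 s = 527634.7 Mb
wedding highlight reel: 9.028 Mbps × 1023 s = 9235.6 Mb
screen recording: 1.428 Mbps × 2160 s = 3084.5 Mb
Total: 545745.6 Mb = 68218.2 MB.
At 20 Mbps: 545745.6 / 20 = 27287 s ≈ 7.58 hours.

7.6 hours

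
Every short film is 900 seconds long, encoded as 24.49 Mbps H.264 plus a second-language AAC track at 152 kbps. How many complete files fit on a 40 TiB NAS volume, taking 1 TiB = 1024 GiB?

15864

Audio: 152 kbps = 0.152 Mbps.
Total bitrate: 24.642 Mbps.
Per item: 24.642 Mbps × 900 s = 22,178 Mb = 2,772 MB.
Capacity: 40 TiB = 351,843,721 Mb; 15864.68 items → 15864 complete.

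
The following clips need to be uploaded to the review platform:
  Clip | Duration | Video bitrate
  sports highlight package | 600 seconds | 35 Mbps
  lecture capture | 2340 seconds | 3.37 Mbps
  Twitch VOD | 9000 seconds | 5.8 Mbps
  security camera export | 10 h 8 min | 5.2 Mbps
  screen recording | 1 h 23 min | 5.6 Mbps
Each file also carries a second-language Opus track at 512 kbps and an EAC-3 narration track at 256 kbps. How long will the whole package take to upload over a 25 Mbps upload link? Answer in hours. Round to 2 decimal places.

Audio total: 512 + 256 = 768 kbps = 0.768 Mbps.
sports highlight package: 35.768 Mbps × 600 s = 21460.8 Mb
lecture capture: 4.138 Mbps × 2340 s = 9682.9 Mb
Twitch VOD: 6.568 Mbps × 9000 s = 59112.0 Mb
security camera export: 5.968 Mbps × 36480 s = 217712.6 Mb
screen recording: 6.368 Mbps × 4980 s = 31712.6 Mb
Total: 339681.0 Mb = 42460.1 MB.
At 25 Mbps: 339681.0 / 25 = 13587 s ≈ 3.77 hours.

3.77 hours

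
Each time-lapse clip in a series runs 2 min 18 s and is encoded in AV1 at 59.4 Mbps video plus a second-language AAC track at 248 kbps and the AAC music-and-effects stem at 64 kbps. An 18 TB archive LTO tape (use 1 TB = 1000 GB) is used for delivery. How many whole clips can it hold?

17475

2 min 18 s = 138 s
Audio total: 248 + 64 = 312 kbps = 0.312 Mbps.
Total bitrate: 59.712 Mbps.
Per item: 59.712 Mbps × 138 s = 8,240 Mb = 1,030 MB.
Capacity: 18 TB = 144,000,000 Mb; 17475.19 items → 17475 complete.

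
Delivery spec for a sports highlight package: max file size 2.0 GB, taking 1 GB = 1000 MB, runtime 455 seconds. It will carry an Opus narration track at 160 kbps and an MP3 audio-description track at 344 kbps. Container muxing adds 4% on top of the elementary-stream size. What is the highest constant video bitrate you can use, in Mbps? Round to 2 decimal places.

Budget: 2.0 GB = 16000.0 Mb.
Stream payload after overhead: 16000.0 / 1.04 = 15384.6 Mb.
Total bitrate budget: 15384.6 Mb / 455 s = 33.812 Mbps.
Audio total: 160 + 344 = 504 kbps = 0.504 Mbps.
Video: 33.812 − 0.504 = 33.308 Mbps.

33.31 Mbps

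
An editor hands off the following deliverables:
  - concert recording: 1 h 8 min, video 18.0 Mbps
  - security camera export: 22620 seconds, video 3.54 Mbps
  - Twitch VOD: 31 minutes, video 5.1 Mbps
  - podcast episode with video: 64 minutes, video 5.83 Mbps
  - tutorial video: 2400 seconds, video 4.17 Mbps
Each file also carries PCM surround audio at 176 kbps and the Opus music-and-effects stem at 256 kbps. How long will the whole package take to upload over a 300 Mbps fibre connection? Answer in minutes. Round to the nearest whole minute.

12 minutes

Audio total: 176 + 256 = 432 kbps = 0.432 Mbps.
concert recording: 18.432 Mbps × 4080 s = 75202.6 Mb
security camera export: 3.972 Mbps × 22620 s = 89846.6 Mb
Twitch VOD: 5.532 Mbps × 1860 s = 10289.5 Mb
podcast episode with video: 6.262 Mbps × 3840 s = 24046.1 Mb
tutorial video: 4.602 Mbps × 2400 s = 11044.8 Mb
Total: 210429.6 Mb = 26303.7 MB.
At 300 Mbps: 210429.6 / 300 = 701 s ≈ 11.7 minutes.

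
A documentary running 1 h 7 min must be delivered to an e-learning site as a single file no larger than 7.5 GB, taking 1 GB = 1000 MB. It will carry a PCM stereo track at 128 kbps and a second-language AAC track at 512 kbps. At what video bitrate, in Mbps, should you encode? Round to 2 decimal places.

Budget: 7.5 GB = 60000.0 Mb.
1 h 7 min = 67 min = 4020 s
Total bitrate budget: 60000.0 Mb / 4020 s = 14.925 Mbps.
Audio total: 128 + 512 = 640 kbps = 0.640 Mbps.
Video: 14.925 − 0.640 = 14.285 Mbps.

14.29 Mbps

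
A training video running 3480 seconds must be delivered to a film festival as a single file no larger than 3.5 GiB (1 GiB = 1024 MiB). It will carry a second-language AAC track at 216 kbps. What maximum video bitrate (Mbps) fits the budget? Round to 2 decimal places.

8.42 Mbps

Budget: 3.5 GiB = 30064.8 Mb.
Total bitrate budget: 30064.8 Mb / 3480 s = 8.639 Mbps.
Audio: 216 kbps = 0.216 Mbps.
Video: 8.639 − 0.216 = 8.423 Mbps.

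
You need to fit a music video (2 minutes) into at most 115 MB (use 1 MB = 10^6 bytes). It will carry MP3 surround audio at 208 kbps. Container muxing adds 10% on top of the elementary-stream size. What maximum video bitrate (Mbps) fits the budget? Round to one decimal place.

Budget: 115 MB = 920.0 Mb.
Stream payload after overhead: 920.0 / 1.10 = 836.4 Mb.
2 min = 120 s
Total bitrate budget: 836.4 Mb / 120 s = 6.970 Mbps.
Audio: 208 kbps = 0.208 Mbps.
Video: 6.970 − 0.208 = 6.762 Mbps.

6.8 Mbps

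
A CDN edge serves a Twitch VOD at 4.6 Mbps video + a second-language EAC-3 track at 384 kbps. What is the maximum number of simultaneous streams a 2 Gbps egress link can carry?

401

Audio: 384 kbps = 0.384 Mbps.
Per-viewer media rate: 4.984 Mbps.
2 Gbps = 2,000 Mbps; 2,000 / 4.984 = 401.28 → 401 viewers.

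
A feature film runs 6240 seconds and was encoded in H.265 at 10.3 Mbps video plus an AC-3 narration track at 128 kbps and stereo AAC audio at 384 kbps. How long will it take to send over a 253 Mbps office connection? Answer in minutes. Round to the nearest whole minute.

Audio total: 128 + 384 = 512 kbps = 0.512 Mbps.
Total bitrate: 10.812 Mbps.
File: 10.812 Mbps × 6240 s = 67466.9 Mb.
At 253 Mbps: 67466.9 / 253 = 266.7 s ≈ 4.44 minutes.

4 minutes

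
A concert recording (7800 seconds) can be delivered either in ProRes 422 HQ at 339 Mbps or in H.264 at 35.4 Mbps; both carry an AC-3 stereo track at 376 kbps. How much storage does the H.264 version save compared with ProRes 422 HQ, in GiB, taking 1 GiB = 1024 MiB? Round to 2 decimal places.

275.68 GiB

Audio: 376 kbps = 0.376 Mbps.
ProRes 422 HQ: 339.376 Mbps × 7800 s = 2647132.8 Mb = 308.167 GiB.
H.264: 35.776 Mbps × 7800 s = 279052.8 Mb = 32.486 GiB.
Saving: 308.167 − 32.486 = 275.681 GiB.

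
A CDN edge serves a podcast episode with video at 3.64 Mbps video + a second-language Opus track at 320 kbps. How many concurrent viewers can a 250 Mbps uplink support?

Audio: 320 kbps = 0.320 Mbps.
Per-viewer media rate: 3.960 Mbps.
250 Mbps = 250.0 Mbps; 250.0 / 3.960 = 63.13 → 63 viewers.

63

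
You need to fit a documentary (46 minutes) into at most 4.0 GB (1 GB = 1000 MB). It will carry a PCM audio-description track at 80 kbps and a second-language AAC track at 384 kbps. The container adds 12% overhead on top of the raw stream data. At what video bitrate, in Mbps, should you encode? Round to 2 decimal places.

9.89 Mbps

Budget: 4.0 GB = 32000.0 Mb.
Stream payload after overhead: 32000.0 / 1.12 = 28571.4 Mb.
46 min = 2760 s
Total bitrate budget: 28571.4 Mb / 2760 s = 10.352 Mbps.
Audio total: 80 + 384 = 464 kbps = 0.464 Mbps.
Video: 10.352 − 0.464 = 9.888 Mbps.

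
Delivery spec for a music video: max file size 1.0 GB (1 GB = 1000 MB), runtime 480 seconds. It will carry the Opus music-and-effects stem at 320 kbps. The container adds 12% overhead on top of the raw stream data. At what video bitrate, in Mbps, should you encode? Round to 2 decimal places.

Budget: 1.0 GB = 8000.0 Mb.
Stream payload after overhead: 8000.0 / 1.12 = 7142.9 Mb.
Total bitrate budget: 7142.9 Mb / 480 s = 14.881 Mbps.
Audio: 320 kbps = 0.320 Mbps.
Video: 14.881 − 0.320 = 14.561 Mbps.

14.56 Mbps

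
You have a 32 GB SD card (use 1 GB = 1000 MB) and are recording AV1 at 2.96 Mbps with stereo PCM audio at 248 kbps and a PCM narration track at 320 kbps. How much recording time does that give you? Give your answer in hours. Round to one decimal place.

20.2 hours

Audio total: 248 + 320 = 568 kbps = 0.568 Mbps.
Total bitrate: 2.96 + 0.568 = 3.528 Mbps.
Capacity: 32 GB = 256,000 Mb.
Recording time: 256,000 / 3.528 = 72,562 s ≈ 20.2 hours.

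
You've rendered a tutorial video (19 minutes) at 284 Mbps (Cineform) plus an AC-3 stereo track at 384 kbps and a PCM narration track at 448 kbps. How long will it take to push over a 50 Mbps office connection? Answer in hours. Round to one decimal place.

1.8 hours

19 min = 1140 s
Audio total: 384 + 448 = 832 kbps = 0.832 Mbps.
Total bitrate: 284.832 Mbps.
File: 284.832 Mbps × 1140 s = 324708.5 Mb.
At 50 Mbps: 324708.5 / 50 = 6494.2 s ≈ 1.8 hours.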